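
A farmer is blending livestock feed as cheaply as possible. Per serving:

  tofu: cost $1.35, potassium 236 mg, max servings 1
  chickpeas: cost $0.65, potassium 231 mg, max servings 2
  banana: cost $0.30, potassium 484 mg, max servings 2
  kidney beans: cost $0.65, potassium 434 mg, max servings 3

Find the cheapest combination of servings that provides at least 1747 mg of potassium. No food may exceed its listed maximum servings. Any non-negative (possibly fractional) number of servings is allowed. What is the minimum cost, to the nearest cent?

$1.77

Cost per mg of potassium: banana $0.0006, kidney beans $0.0015, chickpeas $0.0028, tofu $0.0057.
Take 2 servings of banana: +968.0 mg potassium for $0.60 (total $0.60, still need 779.0 mg).
Take 1.795 servings of kidney beans: +779.0 mg potassium for $1.17 (total $1.77, still need 0.0 mg).
Filling from the cheapest source first is optimal under one linear minimum: $1.77.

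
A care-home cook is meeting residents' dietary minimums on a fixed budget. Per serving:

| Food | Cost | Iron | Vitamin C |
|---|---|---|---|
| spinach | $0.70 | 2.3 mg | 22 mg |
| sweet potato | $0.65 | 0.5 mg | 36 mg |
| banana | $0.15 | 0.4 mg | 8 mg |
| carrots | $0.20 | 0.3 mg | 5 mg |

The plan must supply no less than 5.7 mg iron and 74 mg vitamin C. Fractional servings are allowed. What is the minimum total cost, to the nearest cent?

An LP optimum is at a vertex; with two nutrient constraints at most two foods are used. Check each candidate.
spinach only: max(5.7/2.3, 74/22) = 3.364 servings → $2.35.
sweet potato only: max(5.7/0.5, 74/36) = 11.4 servings → $7.41.
banana only: max(5.7/0.4, 74/8) = 14.25 servings → $2.14.
carrots only: max(5.7/0.3, 74/5) = 19 servings → $3.80.
spinach + sweet potato with both tight: 2.343 servings and 0.624 servings → $2.05.
spinach + banana with both tight: 1.667 servings and 4.667 servings → $1.87.
spinach + carrots with both tight: 1.286 servings and 9.143 servings → $2.73.
sweet potato + banana: the both-tight solution has a negative serving — not a feasible corner.
sweet potato + carrots with both targets exact would need a negative amount; discard.
banana + carrots: the both-tight solution has a negative serving — not a feasible corner.
Cheapest feasible corner: $1.87.

$1.87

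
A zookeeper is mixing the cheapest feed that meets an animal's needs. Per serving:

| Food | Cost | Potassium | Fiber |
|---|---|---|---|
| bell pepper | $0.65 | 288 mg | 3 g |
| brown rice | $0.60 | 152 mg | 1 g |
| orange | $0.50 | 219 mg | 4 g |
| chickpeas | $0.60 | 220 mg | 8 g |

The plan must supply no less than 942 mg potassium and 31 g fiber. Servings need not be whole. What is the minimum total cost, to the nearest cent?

$2.49

This is a tiny linear program; its minimum lies at a vertex of the feasible set. List the vertices and price them.
bell pepper only: max(942/288, 31/3) = 10.33 servings → $6.72.
brown rice only: max(942/152, 31/1) = 31 servings → $18.60.
orange only: max(942/219, 31/4) = 7.75 servings → $3.88.
chickpeas only: max(942/220, 31/8) = 4.282 servings → $2.57.
bell pepper + brown rice: the both-tight solution has a negative serving — not a feasible corner.
bell pepper + orange with both targets exact would need a negative amount; discard.
bell pepper + chickpeas with both tight: 0.4355 servings and 3.712 servings → $2.51.
brown rice + orange: intersection lies outside the first quadrant.
brown rice + chickpeas with both tight: 0.7189 servings and 3.785 servings → $2.70.
orange + chickpeas with both tight: 0.8211 servings and 3.464 servings → $2.49.
So the least-cost plan costs $2.49.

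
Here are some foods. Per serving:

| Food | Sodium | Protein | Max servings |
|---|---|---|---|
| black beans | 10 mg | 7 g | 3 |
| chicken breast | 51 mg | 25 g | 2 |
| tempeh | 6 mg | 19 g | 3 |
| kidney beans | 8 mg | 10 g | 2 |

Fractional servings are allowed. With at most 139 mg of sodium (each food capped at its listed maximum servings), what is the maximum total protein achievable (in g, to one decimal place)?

134.8 g

Protein per mg sodium: tempeh 3.167, kidney beans 1.25, black beans 0.7, chicken breast 0.4902.
Take 3 servings of tempeh: uses 18 mg sodium, +57.0 g protein (running total 57.0 g).
Take 2 servings of kidney beans: uses 16 mg sodium, +20.0 g protein (running total 77.0 g).
Take 3 servings of black beans: uses 30 mg sodium, +21.0 g protein (running total 98.0 g).
Take 1.471 servings of chicken breast: uses 75 mg sodium, +36.8 g protein (running total 134.8 g).
Filling greedily by protein-per-mg sodium is optimal for one linear limit, giving 134.8 g.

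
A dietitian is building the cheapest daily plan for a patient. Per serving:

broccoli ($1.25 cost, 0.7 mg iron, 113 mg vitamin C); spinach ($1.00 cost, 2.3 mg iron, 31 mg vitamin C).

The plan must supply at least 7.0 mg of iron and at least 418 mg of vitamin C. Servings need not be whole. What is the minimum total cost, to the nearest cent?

$6.00

Compare the cost at each extreme point of the feasible region.
broccoli only: max(7.0/0.7, 418/113) = 10 servings → $12.50.
spinach only: max(7.0/2.3, 418/31) = 13.48 servings → $13.48.
broccoli + spinach with both tight: 3.125 servings and 2.092 servings → $6.00.
So the least-cost plan costs $6.00.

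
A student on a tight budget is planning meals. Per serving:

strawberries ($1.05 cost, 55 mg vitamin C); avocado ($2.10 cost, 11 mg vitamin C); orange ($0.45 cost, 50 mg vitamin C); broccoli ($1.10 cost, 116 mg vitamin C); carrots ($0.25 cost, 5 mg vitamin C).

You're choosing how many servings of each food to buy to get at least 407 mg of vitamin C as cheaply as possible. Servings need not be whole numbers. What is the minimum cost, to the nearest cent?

Cost per mg of vitamin C: orange $0.0090, broccoli $0.0095, strawberries $0.0191, carrots $0.0500, avocado $0.1909.
With no serving limits, use only orange: 407 mg / 50 mg = 8.14 servings × $0.45 = $3.66.

$3.66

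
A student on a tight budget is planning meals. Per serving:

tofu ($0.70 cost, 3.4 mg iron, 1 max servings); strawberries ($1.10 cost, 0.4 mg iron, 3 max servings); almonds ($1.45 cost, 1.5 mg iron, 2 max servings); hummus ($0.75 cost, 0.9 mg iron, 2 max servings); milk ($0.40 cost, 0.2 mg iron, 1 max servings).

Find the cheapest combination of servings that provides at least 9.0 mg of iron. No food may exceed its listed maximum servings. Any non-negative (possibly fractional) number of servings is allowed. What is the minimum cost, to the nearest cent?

Cost per mg of iron: tofu $0.2059, hummus $0.8333, almonds $0.9667, milk $2.0000, strawberries $2.7500.
Take 1 serving of tofu: +3.4 mg iron for $0.70 (total $0.70, still need 5.6 mg).
Take 2 servings of hummus: +1.8 mg iron for $1.50 (total $2.20, still need 3.8 mg).
Take 2 servings of almonds: +3.0 mg iron for $2.90 (total $5.10, still need 0.8 mg).
Take 1 serving of milk: +0.2 mg iron for $0.40 (total $5.50, still need 0.6 mg).
Take 1.5 servings of strawberries: +0.6 mg iron for $1.65 (total $7.15, still need 0.0 mg).
Filling from the cheapest source first is optimal under one linear minimum: $7.15.

$7.15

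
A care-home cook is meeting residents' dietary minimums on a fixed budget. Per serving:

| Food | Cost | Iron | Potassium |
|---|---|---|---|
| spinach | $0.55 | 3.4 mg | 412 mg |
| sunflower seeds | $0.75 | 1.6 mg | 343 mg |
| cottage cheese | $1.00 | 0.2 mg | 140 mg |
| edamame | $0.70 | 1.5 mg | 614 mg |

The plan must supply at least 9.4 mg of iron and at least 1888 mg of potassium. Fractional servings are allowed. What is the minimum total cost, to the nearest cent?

$2.31

With two linear requirements the optimum uses one or two foods; enumerate the corners.
spinach only: max(9.4/3.4, 1888/412) = 4.583 servings → $2.52.
sunflower seeds only: max(9.4/1.6, 1888/343) = 5.875 servings → $4.41.
cottage cheese only: max(9.4/0.2, 1888/140) = 47 servings → $47.00.
edamame only: max(9.4/1.5, 1888/614) = 6.267 servings → $4.39.
spinach + sunflower seeds with both tight: 0.4012 servings and 5.022 servings → $3.99.
spinach + cottage cheese with both tight: 2.384 servings and 6.47 servings → $7.78.
spinach + edamame with both tight: 2 servings and 1.733 servings → $2.31.
sunflower seeds + cottage cheese: the both-tight solution has a negative serving — not a feasible corner.
sunflower seeds + edamame: intersection lies outside the first quadrant.
cottage cheese + edamame: intersection lies outside the first quadrant.
The minimum over all feasible corners is $2.31.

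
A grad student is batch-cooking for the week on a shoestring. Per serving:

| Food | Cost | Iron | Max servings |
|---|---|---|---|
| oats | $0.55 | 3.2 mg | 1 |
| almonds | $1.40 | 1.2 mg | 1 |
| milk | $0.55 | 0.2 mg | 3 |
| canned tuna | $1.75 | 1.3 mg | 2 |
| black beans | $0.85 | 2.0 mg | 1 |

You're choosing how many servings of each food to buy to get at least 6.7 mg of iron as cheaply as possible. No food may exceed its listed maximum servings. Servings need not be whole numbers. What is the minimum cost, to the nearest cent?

Cost per mg of iron: oats $0.1719, black beans $0.4250, almonds $1.1667, canned tuna $1.3462, milk $2.7500.
Take 1 serving of oats: +3.2 mg iron for $0.55 (total $0.55, still need 3.5 mg).
Take 1 serving of black beans: +2.0 mg iron for $0.85 (total $1.40, still need 1.5 mg).
Take 1 serving of almonds: +1.2 mg iron for $1.40 (total $2.80, still need 0.3 mg).
Take 0.2308 servings of canned tuna: +0.3 mg iron for $0.40 (total $3.20, still need 0.0 mg).
Greedy by cheapest-per-mg is optimal for a single linear constraint, so the minimum cost is $3.20.

$3.20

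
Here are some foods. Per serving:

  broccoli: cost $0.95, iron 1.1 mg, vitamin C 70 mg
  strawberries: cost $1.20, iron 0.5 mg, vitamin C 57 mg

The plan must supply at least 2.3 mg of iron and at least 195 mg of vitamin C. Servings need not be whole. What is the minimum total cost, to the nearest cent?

$2.65

Two binding constraints pin down two serving amounts, so the optimal mix uses at most two foods. The candidates are each food alone (scaled to the tighter of iron/vitamin C) and each pair with both constraints tight.
broccoli only: max(2.3/1.1, 195/70) = 2.786 servings → $2.65.
strawberries only: max(2.3/0.5, 195/57) = 4.6 servings → $5.52.
broccoli + strawberries with both tight: 1.213 servings and 1.931 servings → $3.47.
The minimum over all feasible corners is $2.65.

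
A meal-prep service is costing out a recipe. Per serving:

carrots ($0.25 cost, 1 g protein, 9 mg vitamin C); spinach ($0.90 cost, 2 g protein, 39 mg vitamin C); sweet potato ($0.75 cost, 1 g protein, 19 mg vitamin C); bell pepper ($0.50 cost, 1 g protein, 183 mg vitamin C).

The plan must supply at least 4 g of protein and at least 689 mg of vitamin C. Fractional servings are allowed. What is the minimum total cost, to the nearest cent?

An LP optimum is at a vertex; with two nutrient constraints at most two foods are used. Check each candidate.
carrots only: max(4/1, 689/9) = 76.56 servings → $19.14.
spinach only: max(4/2, 689/39) = 17.67 servings → $15.90.
sweet potato only: max(4/1, 689/19) = 36.26 servings → $27.20.
bell pepper only: max(4/1, 689/183) = 4 servings → $2.00.
carrots + spinach: the both-tight solution has a negative serving — not a feasible corner.
carrots + sweet potato with both targets exact would need a negative amount; discard.
carrots + bell pepper with both tight: 0.2471 servings and 3.753 servings → $1.94.
spinach + sweet potato: the both-tight solution has a negative serving — not a feasible corner.
spinach + bell pepper with both tight: 0.1315 servings and 3.737 servings → $1.99.
sweet potato + bell pepper with both tight: 0.2622 servings and 3.738 servings → $2.07.
So the least-cost plan costs $1.94.

$1.94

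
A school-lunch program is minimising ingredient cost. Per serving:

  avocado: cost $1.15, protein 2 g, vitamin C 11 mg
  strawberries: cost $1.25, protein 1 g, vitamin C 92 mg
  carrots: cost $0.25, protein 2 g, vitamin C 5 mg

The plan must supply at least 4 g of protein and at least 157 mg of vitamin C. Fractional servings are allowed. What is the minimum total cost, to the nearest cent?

$2.35

Two binding constraints pin down two serving amounts, so the optimal mix uses at most two foods. The candidates are each food alone (scaled to the tighter of protein/vitamin C) and each pair with both constraints tight.
avocado only: max(4/2, 157/11) = 14.27 servings → $16.41.
strawberries only: max(4/1, 157/92) = 4 servings → $5.00.
carrots only: max(4/2, 157/5) = 31.4 servings → $7.85.
avocado + strawberries with both tight: 1.22 servings and 1.561 servings → $3.35.
avocado + carrots: intersection lies outside the first quadrant.
strawberries + carrots with both tight: 1.642 servings and 1.179 servings → $2.35.
Cheapest feasible corner: $2.35.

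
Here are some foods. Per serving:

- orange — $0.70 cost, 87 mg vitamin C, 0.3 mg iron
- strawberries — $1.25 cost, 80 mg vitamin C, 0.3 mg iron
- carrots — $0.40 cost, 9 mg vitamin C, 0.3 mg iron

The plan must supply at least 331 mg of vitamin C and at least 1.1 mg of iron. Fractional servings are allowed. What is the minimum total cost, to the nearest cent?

$2.66

orange only: max(331/87, 1.1/0.3) = 3.805 servings → $2.66.
strawberries only: max(331/80, 1.1/0.3) = 4.138 servings → $5.17.
carrots only: max(331/9, 1.1/0.3) = 36.78 servings → $14.71.
orange + strawberries with both targets exact would need a negative amount; discard.
orange + carrots with both targets exact would need a negative amount; discard.
strawberries + carrots: the both-tight solution has a negative serving — not a feasible corner.
So the least-cost plan costs $2.66.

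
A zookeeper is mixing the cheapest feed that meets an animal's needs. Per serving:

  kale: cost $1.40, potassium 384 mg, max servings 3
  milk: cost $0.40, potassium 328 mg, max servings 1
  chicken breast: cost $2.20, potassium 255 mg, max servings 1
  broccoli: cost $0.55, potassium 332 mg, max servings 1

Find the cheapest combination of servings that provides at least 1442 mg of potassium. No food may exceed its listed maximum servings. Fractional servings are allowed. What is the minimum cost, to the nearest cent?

Cost per mg of potassium: milk $0.0012, broccoli $0.0017, kale $0.0036, chicken breast $0.0086.
Take 1 serving of milk: +328.0 mg potassium for $0.40 (total $0.40, still need 1114.0 mg).
Take 1 serving of broccoli: +332.0 mg potassium for $0.55 (total $0.95, still need 782.0 mg).
Take 2.036 servings of kale: +782.0 mg potassium for $2.85 (total $3.80, still need 0.0 mg).
Greedy by cheapest-per-mg is optimal for a single linear constraint, so the minimum cost is $3.80.

$3.80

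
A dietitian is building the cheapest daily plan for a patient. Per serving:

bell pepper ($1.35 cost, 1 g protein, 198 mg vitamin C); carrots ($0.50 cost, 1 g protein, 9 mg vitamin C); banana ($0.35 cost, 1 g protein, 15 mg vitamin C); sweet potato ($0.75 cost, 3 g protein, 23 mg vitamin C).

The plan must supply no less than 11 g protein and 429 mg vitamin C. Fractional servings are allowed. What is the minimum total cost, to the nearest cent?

$4.74

bell pepper only: max(11/1, 429/198) = 11 servings → $14.85.
carrots only: max(11/1, 429/9) = 47.67 servings → $23.83.
banana only: max(11/1, 429/15) = 28.6 servings → $10.01.
sweet potato only: max(11/3, 429/23) = 18.65 servings → $13.99.
bell pepper + carrots with both tight: 1.746 servings and 9.254 servings → $6.98.
bell pepper + banana with both tight: 1.443 servings and 9.557 servings → $5.29.
bell pepper + sweet potato with both tight: 1.811 servings and 3.063 servings → $4.74.
carrots + banana with both targets exact would need a negative amount; discard.
carrots + sweet potato with both targets exact would need a negative amount; discard.
banana + sweet potato with both targets exact would need a negative amount; discard.
Cheapest feasible corner: $4.74.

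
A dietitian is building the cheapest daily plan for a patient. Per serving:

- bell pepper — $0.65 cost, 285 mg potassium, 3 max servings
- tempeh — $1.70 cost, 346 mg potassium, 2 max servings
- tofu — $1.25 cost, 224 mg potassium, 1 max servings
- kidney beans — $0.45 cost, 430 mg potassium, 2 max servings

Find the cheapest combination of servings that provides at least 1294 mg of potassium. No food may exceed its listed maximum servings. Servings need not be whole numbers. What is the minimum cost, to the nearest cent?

Cost per mg of potassium: kidney beans $0.0010, bell pepper $0.0023, tempeh $0.0049, tofu $0.0056.
Take 2 servings of kidney beans: +860.0 mg potassium for $0.90 (total $0.90, still need 434.0 mg).
Take 1.523 servings of bell pepper: +434.0 mg potassium for $0.99 (total $1.89, still need 0.0 mg).
Filling from the cheapest source first is optimal under one linear minimum: $1.89.

$1.89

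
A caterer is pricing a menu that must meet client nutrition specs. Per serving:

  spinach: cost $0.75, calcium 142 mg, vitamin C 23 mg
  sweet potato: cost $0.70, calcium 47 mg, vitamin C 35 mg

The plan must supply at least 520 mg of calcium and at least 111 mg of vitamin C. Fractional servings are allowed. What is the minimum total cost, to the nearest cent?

$3.19

spinach only: max(520/142, 111/23) = 4.826 servings → $3.62.
sweet potato only: max(520/47, 111/35) = 11.06 servings → $7.74.
spinach + sweet potato with both tight: 3.338 servings and 0.9776 servings → $3.19.
Cheapest feasible corner: $3.19.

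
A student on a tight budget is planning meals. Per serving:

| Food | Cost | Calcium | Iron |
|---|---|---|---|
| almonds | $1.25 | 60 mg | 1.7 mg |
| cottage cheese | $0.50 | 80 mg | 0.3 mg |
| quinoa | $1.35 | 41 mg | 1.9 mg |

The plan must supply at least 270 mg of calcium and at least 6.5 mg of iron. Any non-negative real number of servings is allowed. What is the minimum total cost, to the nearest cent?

Minimising a linear cost over {calcium ≥ 270, iron ≥ 6.5, servings ≥ 0} — the optimum is at a vertex, using one or two foods.
almonds only: max(270/60, 6.5/1.7) = 4.5 servings → $5.62.
cottage cheese only: max(270/80, 6.5/0.3) = 21.67 servings → $10.83.
quinoa only: max(270/41, 6.5/1.9) = 6.585 servings → $8.89.
almonds + cottage cheese with both tight: 3.72 servings and 0.5847 servings → $4.94.
almonds + quinoa: the both-tight solution has a negative serving — not a feasible corner.
cottage cheese + quinoa with both tight: 1.764 servings and 3.142 servings → $5.12.
So the least-cost plan costs $4.94.

$4.94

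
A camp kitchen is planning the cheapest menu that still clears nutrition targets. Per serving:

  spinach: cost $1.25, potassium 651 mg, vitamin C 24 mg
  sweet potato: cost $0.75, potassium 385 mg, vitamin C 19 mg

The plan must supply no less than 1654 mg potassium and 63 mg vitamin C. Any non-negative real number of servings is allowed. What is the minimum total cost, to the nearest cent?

Two binding constraints pin down two serving amounts, so the optimal mix uses at most two foods. The candidates are each food alone (scaled to the tighter of potassium/vitamin C) and each pair with both constraints tight.
spinach only: max(1654/651, 63/24) = 2.625 servings → $3.28.
sweet potato only: max(1654/385, 63/19) = 4.296 servings → $3.22.
spinach + sweet potato with both tight: 2.292 servings and 0.4209 servings → $3.18.
The minimum over all feasible corners is $3.18.

$3.18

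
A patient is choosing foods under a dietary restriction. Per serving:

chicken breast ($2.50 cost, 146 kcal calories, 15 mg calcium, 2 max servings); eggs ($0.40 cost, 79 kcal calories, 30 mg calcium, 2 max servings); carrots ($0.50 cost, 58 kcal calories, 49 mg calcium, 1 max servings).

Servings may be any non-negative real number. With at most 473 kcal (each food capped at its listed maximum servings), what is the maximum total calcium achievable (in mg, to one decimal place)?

135.4 mg

Calcium per kcal: carrots 0.8448, eggs 0.3797, chicken breast 0.1027.
Take 1 serving of carrots: uses 58 kcal, +49.0 mg calcium (running total 49.0 mg).
Take 2 servings of eggs: uses 158 kcal, +60.0 mg calcium (running total 109.0 mg).
Take 1.76 servings of chicken breast: uses 257 kcal, +26.4 mg calcium (running total 135.4 mg).
Greedy by best ratio exhausts the calories allowance optimally: 135.4 mg.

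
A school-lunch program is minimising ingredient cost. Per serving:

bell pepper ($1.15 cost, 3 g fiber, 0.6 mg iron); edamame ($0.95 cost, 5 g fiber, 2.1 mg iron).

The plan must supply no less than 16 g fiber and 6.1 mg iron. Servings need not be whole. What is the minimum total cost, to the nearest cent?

At the optimum either one food covers both requirements or two foods hit both targets exactly; no other combination can be cheaper.
bell pepper only: max(16/3, 6.1/0.6) = 10.17 servings → $11.69.
edamame only: max(16/5, 6.1/2.1) = 3.2 servings → $3.04.
bell pepper + edamame with both tight: 0.9394 servings and 2.636 servings → $3.58.
So the least-cost plan costs $3.04.

$3.04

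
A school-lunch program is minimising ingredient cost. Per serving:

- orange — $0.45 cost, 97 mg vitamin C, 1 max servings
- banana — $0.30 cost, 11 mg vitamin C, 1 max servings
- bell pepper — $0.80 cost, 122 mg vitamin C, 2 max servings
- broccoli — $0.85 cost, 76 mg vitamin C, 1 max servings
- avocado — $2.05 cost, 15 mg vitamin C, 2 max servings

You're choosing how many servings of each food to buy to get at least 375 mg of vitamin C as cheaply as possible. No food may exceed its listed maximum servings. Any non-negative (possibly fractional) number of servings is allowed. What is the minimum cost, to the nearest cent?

Cost per mg of vitamin C: orange $0.0046, bell pepper $0.0066, broccoli $0.0112, banana $0.0273, avocado $0.1367.
Take 1 serving of orange: +97.0 mg vitamin C for $0.45 (total $0.45, still need 278.0 mg).
Take 2 servings of bell pepper: +244.0 mg vitamin C for $1.60 (total $2.05, still need 34.0 mg).
Take 0.4474 servings of broccoli: +34.0 mg vitamin C for $0.38 (total $2.43, still need 0.0 mg).
Filling from the cheapest source first is optimal under one linear minimum: $2.43.

$2.43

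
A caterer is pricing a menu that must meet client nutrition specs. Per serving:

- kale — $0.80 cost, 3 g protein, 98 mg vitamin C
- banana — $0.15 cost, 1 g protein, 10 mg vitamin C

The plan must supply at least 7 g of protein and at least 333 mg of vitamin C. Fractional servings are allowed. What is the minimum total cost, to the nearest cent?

$2.72

The cheapest plan sits at a corner of the feasible region — with two constraints it uses at most two foods.
kale only: max(7/3, 333/98) = 3.398 servings → $2.72.
banana only: max(7/1, 333/10) = 33.3 servings → $5.00.
kale + banana: intersection lies outside the first quadrant.
Cheapest feasible corner: $2.72.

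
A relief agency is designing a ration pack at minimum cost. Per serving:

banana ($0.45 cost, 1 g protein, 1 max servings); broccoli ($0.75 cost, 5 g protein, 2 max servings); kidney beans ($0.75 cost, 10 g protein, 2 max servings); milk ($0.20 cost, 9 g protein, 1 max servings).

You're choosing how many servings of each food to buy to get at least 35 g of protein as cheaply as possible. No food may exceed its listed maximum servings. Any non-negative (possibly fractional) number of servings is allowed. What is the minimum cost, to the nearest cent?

$2.60

Cost per g of protein: milk $0.0222, kidney beans $0.0750, broccoli $0.1500, banana $0.4500.
Take 1 serving of milk: +9.0 g protein for $0.20 (total $0.20, still need 26.0 g).
Take 2 servings of kidney beans: +20.0 g protein for $1.50 (total $1.70, still need 6.0 g).
Take 1.2 servings of broccoli: +6.0 g protein for $0.90 (total $2.60, still need 0.0 g).
Filling from the cheapest source first is optimal under one linear minimum: $2.60.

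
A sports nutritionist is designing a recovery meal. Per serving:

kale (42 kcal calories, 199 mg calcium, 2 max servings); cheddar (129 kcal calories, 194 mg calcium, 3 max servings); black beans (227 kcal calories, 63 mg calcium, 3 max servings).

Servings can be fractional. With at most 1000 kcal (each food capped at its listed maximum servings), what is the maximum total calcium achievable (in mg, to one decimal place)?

Calcium per kcal: kale 4.738, cheddar 1.504, black beans 0.2775.
Take 2 servings of kale: uses 84 kcal, +398.0 mg calcium (running total 398.0 mg).
Take 3 servings of cheddar: uses 387 kcal, +582.0 mg calcium (running total 980.0 mg).
Take 2.33 servings of black beans: uses 529 kcal, +146.8 mg calcium (running total 1126.8 mg).
Greedy by best ratio exhausts the calories allowance optimally: 1126.8 mg.

1126.8 mg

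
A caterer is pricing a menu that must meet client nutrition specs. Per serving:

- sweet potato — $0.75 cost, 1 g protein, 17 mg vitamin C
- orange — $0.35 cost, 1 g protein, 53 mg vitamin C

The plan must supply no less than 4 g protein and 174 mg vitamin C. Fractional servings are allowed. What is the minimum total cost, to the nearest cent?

sweet potato only: max(4/1, 174/17) = 10.24 servings → $7.68.
orange only: max(4/1, 174/53) = 4 servings → $1.40.
sweet potato + orange with both tight: 1.056 servings and 2.944 servings → $1.82.
So the least-cost plan costs $1.40.

$1.40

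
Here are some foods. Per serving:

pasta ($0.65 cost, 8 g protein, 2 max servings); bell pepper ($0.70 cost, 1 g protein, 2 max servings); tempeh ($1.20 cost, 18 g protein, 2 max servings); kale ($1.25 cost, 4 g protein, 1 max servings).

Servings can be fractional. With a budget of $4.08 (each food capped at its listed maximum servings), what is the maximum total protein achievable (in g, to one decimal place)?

53.2 g

Protein per dollar: tempeh 15, pasta 12.31, kale 3.2, bell pepper 1.429.
Take 2 servings of tempeh: spends $2.40, +36.0 g protein (running total 36.0 g).
Take 2 servings of pasta: spends $1.30, +16.0 g protein (running total 52.0 g).
Take 0.304 servings of kale: spends $0.38, +1.2 g protein (running total 53.2 g).
Greedy by best ratio exhausts the cost allowance optimally: 53.2 g.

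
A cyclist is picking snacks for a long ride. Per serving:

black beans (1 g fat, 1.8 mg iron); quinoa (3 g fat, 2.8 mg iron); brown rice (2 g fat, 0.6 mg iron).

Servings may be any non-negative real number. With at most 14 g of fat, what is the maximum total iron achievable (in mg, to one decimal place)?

25.2 mg

Iron per g fat: black beans 1.8, quinoa 0.9333, brown rice 0.3.
With no serving limits, spend the whole fat allowance on black beans: 14 g / 1 g × 1.8 mg = 25.2 mg.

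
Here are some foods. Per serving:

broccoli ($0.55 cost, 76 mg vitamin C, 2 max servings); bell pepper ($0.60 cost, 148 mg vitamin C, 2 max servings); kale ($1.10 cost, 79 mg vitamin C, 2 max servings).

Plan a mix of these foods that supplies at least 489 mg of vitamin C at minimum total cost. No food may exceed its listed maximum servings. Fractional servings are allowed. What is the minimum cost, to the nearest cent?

$2.87

Cost per mg of vitamin C: bell pepper $0.0041, broccoli $0.0072, kale $0.0139.
Take 2 servings of bell pepper: +296.0 mg vitamin C for $1.20 (total $1.20, still need 193.0 mg).
Take 2 servings of broccoli: +152.0 mg vitamin C for $1.10 (total $2.30, still need 41.0 mg).
Take 0.519 servings of kale: +41.0 mg vitamin C for $0.57 (total $2.87, still need 0.0 mg).
Filling from the cheapest source first is optimal under one linear minimum: $2.87.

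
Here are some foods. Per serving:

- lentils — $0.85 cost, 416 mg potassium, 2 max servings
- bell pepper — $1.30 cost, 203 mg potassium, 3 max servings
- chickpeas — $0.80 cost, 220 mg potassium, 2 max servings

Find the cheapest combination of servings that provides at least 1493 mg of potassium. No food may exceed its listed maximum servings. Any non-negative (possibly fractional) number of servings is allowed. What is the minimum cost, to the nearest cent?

$4.72

Cost per mg of potassium: lentils $0.0020, chickpeas $0.0036, bell pepper $0.0064.
Take 2 servings of lentils: +832.0 mg potassium for $1.70 (total $1.70, still need 661.0 mg).
Take 2 servings of chickpeas: +440.0 mg potassium for $1.60 (total $3.30, still need 221.0 mg).
Take 1.089 servings of bell pepper: +221.0 mg potassium for $1.42 (total $4.72, still need 0.0 mg).
Filling from the cheapest source first is optimal under one linear minimum: $4.72.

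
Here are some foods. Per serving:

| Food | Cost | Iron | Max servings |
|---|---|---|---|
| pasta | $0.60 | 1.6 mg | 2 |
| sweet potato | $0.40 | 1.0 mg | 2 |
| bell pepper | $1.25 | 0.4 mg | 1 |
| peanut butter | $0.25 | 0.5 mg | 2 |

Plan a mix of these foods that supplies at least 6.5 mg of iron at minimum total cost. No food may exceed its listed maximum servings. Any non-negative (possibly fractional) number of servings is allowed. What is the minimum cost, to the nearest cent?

$3.44

Cost per mg of iron: pasta $0.3750, sweet potato $0.4000, peanut butter $0.5000, bell pepper $3.1250.
Take 2 servings of pasta: +3.2 mg iron for $1.20 (total $1.20, still need 3.3 mg).
Take 2 servings of sweet potato: +2.0 mg iron for $0.80 (total $2.00, still need 1.3 mg).
Take 2 servings of peanut butter: +1.0 mg iron for $0.50 (total $2.50, still need 0.3 mg).
Take 0.75 servings of bell pepper: +0.3 mg iron for $0.94 (total $3.44, still need 0.0 mg).
Greedy by cheapest-per-mg is optimal for a single linear constraint, so the minimum cost is $3.44.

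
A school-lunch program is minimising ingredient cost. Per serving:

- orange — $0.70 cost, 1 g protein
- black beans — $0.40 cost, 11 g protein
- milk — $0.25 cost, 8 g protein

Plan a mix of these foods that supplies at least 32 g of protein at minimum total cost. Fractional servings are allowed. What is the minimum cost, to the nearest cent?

Cost per g of protein: milk $0.0312, black beans $0.0364, orange $0.7000.
With no serving limits, use only milk: 32 g / 8 g = 4 servings × $0.25 = $1.00.

$1.00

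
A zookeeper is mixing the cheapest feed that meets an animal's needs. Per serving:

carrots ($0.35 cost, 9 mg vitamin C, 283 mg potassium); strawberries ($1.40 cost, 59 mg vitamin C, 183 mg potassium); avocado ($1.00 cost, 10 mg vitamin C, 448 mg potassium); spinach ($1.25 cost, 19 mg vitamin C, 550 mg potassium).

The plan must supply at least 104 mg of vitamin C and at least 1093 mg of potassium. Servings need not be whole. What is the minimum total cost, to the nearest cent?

Compare the cost at each extreme point of the feasible region.
carrots only: max(104/9, 1093/283) = 11.56 servings → $4.04.
strawberries only: max(104/59, 1093/183) = 5.973 servings → $8.36.
avocado only: max(104/10, 1093/448) = 10.4 servings → $10.40.
spinach only: max(104/19, 1093/550) = 5.474 servings → $6.84.
carrots + strawberries with both tight: 3.02 servings and 1.302 servings → $2.88.
carrots + avocado with both targets exact would need a negative amount; discard.
carrots + spinach with both targets exact would need a negative amount; discard.
strawberries + avocado with both tight: 1.45 servings and 1.848 servings → $3.88.
strawberries + spinach with both tight: 1.257 servings and 1.569 servings → $3.72.
avocado + spinach: intersection lies outside the first quadrant.
The minimum over all feasible corners is $2.88.

$2.88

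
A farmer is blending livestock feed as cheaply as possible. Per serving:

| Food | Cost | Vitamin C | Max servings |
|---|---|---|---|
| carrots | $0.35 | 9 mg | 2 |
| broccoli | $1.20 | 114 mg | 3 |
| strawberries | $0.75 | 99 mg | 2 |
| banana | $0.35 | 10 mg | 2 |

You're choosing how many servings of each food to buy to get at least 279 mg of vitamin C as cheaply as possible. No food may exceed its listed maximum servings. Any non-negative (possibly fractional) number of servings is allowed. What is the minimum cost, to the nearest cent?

$2.35

Cost per mg of vitamin C: strawberries $0.0076, broccoli $0.0105, banana $0.0350, carrots $0.0389.
Take 2 servings of strawberries: +198.0 mg vitamin C for $1.50 (total $1.50, still need 81.0 mg).
Take 0.7105 servings of broccoli: +81.0 mg vitamin C for $0.85 (total $2.35, still need 0.0 mg).
Greedy by cheapest-per-mg is optimal for a single linear constraint, so the minimum cost is $2.35.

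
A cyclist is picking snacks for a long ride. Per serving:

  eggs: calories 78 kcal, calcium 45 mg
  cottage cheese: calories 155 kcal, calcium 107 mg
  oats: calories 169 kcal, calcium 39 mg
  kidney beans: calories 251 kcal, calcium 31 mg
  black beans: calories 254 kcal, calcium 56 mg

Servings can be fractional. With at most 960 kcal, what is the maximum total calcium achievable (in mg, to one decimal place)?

662.7 mg

Calcium per kcal: cottage cheese 0.6903, eggs 0.5769, oats 0.2308, black beans 0.2205, kidney beans 0.1235.
With no serving limits, spend the whole calories allowance on cottage cheese: 960 kcal / 155 kcal × 107 mg = 662.7 mg.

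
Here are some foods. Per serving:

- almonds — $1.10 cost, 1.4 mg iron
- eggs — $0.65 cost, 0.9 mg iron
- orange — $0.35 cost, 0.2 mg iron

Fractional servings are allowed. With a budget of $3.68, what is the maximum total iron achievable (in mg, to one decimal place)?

5.1 mg

Iron per dollar: eggs 1.385, almonds 1.273, orange 0.5714.
With no serving limits, spend the whole cost allowance on eggs: $3.68 / $0.65 × 0.9 mg = 5.1 mg.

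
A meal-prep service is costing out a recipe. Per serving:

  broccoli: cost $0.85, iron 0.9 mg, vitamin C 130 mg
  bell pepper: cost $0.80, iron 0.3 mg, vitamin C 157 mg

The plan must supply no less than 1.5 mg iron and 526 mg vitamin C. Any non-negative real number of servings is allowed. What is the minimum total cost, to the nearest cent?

$2.82

At the optimum either one food covers both requirements or two foods hit both targets exactly; no other combination can be cheaper.
broccoli only: max(1.5/0.9, 526/130) = 4.046 servings → $3.44.
bell pepper only: max(1.5/0.3, 526/157) = 5 servings → $4.00.
broccoli + bell pepper with both tight: 0.7595 servings and 2.721 servings → $2.82.
The minimum over all feasible corners is $2.82.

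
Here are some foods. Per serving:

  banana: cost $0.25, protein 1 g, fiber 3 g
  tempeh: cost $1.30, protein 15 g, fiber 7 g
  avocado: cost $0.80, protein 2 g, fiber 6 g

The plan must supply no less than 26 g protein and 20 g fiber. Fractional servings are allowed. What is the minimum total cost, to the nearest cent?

$2.76

Check every corner: each single food scaled to meet both minima, and each pair solved so both constraints bind.
banana only: max(26/1, 20/3) = 26 servings → $6.50.
tempeh only: max(26/15, 20/7) = 2.857 servings → $3.71.
avocado only: max(26/2, 20/6) = 13 servings → $10.40.
banana + tempeh with both tight: 3.105 servings and 1.526 servings → $2.76.
banana + avocado (both tight): parallel constraints — no distinct corner.
tempeh + avocado with both tight: 1.526 servings and 1.553 servings → $3.23.
So the least-cost plan costs $2.76.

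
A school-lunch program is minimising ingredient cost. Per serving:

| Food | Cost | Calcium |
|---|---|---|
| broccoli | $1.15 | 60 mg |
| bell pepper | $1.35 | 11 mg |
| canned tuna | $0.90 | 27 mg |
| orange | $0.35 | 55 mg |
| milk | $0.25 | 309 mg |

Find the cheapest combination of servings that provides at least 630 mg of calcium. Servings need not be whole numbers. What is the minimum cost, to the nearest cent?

Cost per mg of calcium: milk $0.0008, orange $0.0064, broccoli $0.0192, canned tuna $0.0333, bell pepper $0.1227.
With no serving limits, use only milk: 630 mg / 309 mg = 2.039 servings × $0.25 = $0.51.

$0.51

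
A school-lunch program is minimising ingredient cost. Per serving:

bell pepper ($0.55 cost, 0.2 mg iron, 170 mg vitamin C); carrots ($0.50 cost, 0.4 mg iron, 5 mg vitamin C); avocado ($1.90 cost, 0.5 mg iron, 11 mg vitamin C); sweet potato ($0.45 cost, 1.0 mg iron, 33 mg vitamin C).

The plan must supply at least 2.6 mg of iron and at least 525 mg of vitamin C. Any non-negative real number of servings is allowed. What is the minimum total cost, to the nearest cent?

Check every corner: each single food scaled to meet both minima, and each pair solved so both constraints bind.
bell pepper only: max(2.6/0.2, 525/170) = 13 servings → $7.15.
carrots only: max(2.6/0.4, 525/5) = 105 servings → $52.50.
avocado only: max(2.6/0.5, 525/11) = 47.73 servings → $90.68.
sweet potato only: max(2.6/1.0, 525/33) = 15.91 servings → $7.16.
bell pepper + carrots with both tight: 2.94 servings and 5.03 servings → $4.13.
bell pepper + avocado with both tight: 2.825 servings and 4.07 servings → $9.29.
bell pepper + sweet potato with both tight: 2.688 servings and 2.062 servings → $2.41.
carrots + avocado: intersection lies outside the first quadrant.
carrots + sweet potato: the both-tight solution has a negative serving — not a feasible corner.
avocado + sweet potato: intersection lies outside the first quadrant.
The minimum over all feasible corners is $2.41.

$2.41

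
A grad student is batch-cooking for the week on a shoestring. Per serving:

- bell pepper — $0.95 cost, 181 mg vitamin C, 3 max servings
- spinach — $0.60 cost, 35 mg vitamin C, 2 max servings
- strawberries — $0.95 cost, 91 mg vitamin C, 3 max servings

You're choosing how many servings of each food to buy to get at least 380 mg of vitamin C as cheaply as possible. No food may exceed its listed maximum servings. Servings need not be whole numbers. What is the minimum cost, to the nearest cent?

$1.99

Cost per mg of vitamin C: bell pepper $0.0052, strawberries $0.0104, spinach $0.0171.
Take 2.099 servings of bell pepper: +380.0 mg vitamin C for $1.99 (total $1.99, still need 0.0 mg).
Greedy by cheapest-per-mg is optimal for a single linear constraint, so the minimum cost is $1.99.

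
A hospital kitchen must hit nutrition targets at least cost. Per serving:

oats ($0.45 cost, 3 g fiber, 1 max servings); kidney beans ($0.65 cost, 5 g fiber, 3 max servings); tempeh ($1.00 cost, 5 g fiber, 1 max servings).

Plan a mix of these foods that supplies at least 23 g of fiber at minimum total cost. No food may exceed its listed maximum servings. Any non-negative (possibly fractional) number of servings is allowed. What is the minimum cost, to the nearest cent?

Cost per g of fiber: kidney beans $0.1300, oats $0.1500, tempeh $0.2000.
Take 3 servings of kidney beans: +15.0 g fiber for $1.95 (total $1.95, still need 8.0 g).
Take 1 serving of oats: +3.0 g fiber for $0.45 (total $2.40, still need 5.0 g).
Take 1 serving of tempeh: +5.0 g fiber for $1.00 (total $3.40, still need 0.0 g).
Filling from the cheapest source first is optimal under one linear minimum: $3.40.

$3.40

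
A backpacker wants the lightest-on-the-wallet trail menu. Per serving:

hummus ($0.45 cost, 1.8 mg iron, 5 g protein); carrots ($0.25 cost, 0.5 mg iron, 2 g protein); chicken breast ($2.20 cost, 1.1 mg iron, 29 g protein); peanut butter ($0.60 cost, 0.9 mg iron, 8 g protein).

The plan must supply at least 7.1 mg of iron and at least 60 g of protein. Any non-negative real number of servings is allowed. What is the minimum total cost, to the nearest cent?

$4.52

Minimising a linear cost over {iron ≥ 7.1, protein ≥ 60, servings ≥ 0} — the optimum is at a vertex, using one or two foods.
hummus only: max(7.1/1.8, 60/5) = 12 servings → $5.40.
carrots only: max(7.1/0.5, 60/2) = 30 servings → $7.50.
chicken breast only: max(7.1/1.1, 60/29) = 6.455 servings → $14.20.
peanut butter only: max(7.1/0.9, 60/8) = 7.889 servings → $4.73.
hummus + carrots with both targets exact would need a negative amount; discard.
hummus + chicken breast with both tight: 2.996 servings and 1.552 servings → $4.76.
hummus + peanut butter with both tight: 0.2828 servings and 7.323 servings → $4.52.
carrots + chicken breast with both tight: 11.37 servings and 1.285 servings → $5.67.
carrots + peanut butter with both tight: 1.273 servings and 7.182 servings → $4.63.
chicken breast + peanut butter: the both-tight solution has a negative serving — not a feasible corner.
So the least-cost plan costs $4.52.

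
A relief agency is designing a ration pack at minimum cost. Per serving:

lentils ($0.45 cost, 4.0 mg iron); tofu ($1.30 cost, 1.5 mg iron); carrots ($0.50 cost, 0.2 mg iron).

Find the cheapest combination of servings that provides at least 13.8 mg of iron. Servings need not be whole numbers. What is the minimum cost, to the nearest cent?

Cost per mg of iron: lentils $0.1125, tofu $0.8667, carrots $2.5000.
With no serving limits, use only lentils: 13.8 mg / 4.0 mg = 3.45 servings × $0.45 = $1.55.

$1.55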